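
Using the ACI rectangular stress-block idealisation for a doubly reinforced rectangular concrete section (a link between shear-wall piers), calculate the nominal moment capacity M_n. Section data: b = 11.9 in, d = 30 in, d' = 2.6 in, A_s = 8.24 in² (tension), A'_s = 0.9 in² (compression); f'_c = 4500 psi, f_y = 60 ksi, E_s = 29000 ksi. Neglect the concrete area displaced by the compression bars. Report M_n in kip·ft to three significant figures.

Assume both steels yield.
a = (A_s − A'_s) f_y/(0.85 f'_c b) = (8.24 − 0.9) × 60/(0.85 × 4.5 × 11.9) = 9.675 in.
c = a/β₁ = 9.675/0.825 = 11.727 in; ε'_s = 0.003(c − d')/c = 0.0023 ≥ ε_y = 0.0021, so the compression steel yields.
M_n = (A_s − A'_s) f_y (d − a/2) + A'_s f_y (d − d') = 440.4 × (30 − 4.8375) + 54 × (30 − 2.6) = 11081.6 + 1479.6 = 12561.2 kip·in = 12561.2/12 = 1046.77 kip·ft.

M_n ≈ 1050 kip·ft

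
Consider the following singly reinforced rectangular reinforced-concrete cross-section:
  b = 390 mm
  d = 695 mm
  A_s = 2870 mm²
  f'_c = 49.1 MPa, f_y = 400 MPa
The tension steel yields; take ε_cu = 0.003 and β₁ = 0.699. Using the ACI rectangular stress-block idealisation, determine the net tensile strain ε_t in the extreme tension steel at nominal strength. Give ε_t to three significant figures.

ε_t ≈ 0.0177

a = A_s f_y/(0.85 f'_c b) = 70.53 mm.
β₁ = 0.699, so c = a/β₁ = 70.53/0.699 = 100.90 mm.
From the linear strain diagram with ε_cu = 0.003: ε_t = 0.003 (d − c)/c = 0.003 × (695 − 100.90)/100.90 = 0.0177.
Since ε_t ≥ 0.005, the section is tension-controlled.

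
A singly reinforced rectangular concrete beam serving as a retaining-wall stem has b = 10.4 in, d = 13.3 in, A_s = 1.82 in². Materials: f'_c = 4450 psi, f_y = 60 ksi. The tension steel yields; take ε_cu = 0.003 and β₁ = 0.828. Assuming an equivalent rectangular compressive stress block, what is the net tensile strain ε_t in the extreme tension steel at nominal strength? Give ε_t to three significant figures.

ε_t ≈ 0.00890

a = A_s f_y/(0.85 f'_c b) = 2.776 in.
β₁ = 0.828, so c = a/β₁ = 2.776/0.828 = 3.353 in.
From the linear strain diagram with ε_cu = 0.003: ε_t = 0.003 (d − c)/c = 0.003 × (13.3 − 3.353)/3.353 = 0.00890.
Since ε_t ≥ 0.005, the section is tension-controlled.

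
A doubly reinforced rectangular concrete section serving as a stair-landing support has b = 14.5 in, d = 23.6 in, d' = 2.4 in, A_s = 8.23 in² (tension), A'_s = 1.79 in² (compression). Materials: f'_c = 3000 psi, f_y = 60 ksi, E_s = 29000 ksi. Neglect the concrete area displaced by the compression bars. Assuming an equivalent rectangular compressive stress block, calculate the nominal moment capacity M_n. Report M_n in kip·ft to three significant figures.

Assume both steels yield.
a = (A_s − A'_s) f_y/(0.85 f'_c b) = (8.23 − 1.79) × 60/(0.85 × 3 × 14.5) = 10.450 in.
c = a/β₁ = 10.450/0.85 = 12.294 in; ε'_s = 0.003(c − d')/c = 0.0024 ≥ ε_y = 0.0021, so the compression steel yields.
M_n = (A_s − A'_s) f_y (d − a/2) + A'_s f_y (d − d') = 386.4 × (23.6 − 5.225) + 107.4 × (23.6 − 2.4) = 7100.1 + 2276.9 = 9377.0 kip·in = 9377.0/12 = 781.42 kip·ft.

M_n ≈ 781 kip·ft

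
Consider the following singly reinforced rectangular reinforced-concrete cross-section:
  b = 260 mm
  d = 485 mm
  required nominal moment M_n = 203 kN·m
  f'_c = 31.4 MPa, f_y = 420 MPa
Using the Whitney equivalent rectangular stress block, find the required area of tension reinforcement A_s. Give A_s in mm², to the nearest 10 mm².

A_s ≈ 1070 mm²

With M_n = 0.85 f'_c a b (d − a/2), solve the quadratic for a:
a = d − √(d² − 2M_n/(0.85 f'_c b)) = 485 − √(485² − 2 × 203×10⁶/(0.85 × 31.4 × 260)) = 64.62 mm.
A_s = 0.85 f'_c a b / f_y = 0.85 × 31.4 × 64.62 × 260 / 420 = 1067.7 mm².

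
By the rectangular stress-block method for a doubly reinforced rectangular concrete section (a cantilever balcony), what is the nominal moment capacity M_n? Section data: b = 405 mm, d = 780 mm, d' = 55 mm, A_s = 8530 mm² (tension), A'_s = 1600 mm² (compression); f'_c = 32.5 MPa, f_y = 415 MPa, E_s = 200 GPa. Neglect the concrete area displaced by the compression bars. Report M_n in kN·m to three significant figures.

M_n ≈ 2360 kN·m

Assume both tension and compression steel yield.
Net tension couple steel: A_s − A'_s = 6930 mm².
a = (A_s − A'_s) f_y / (0.85 f'_c b) = 2875950/(0.85 × 32.5 × 405) = 257.05 mm.
c = a/β₁ = 257.05/0.818 = 314.24 mm; ε'_s = 0.003(c − d')/c = 0.0025 ≥ f_y/E_s = 0.0021, so compression steel does yield.
M_n = (A_s − A'_s) f_y (d − a/2) + A'_s f_y (d − d') = [2875950 × (780 − 128.525) + 664000 × (780 − 55)] × 10⁻⁶ = 1873.61 + 481.40 = 2355.01 kN·m.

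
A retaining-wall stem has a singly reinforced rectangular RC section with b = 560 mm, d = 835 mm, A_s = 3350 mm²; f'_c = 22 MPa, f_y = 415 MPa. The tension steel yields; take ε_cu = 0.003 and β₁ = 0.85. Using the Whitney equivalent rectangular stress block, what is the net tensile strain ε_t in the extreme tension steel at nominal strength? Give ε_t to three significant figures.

ε_t ≈ 0.0130

a = A_s f_y/(0.85 f'_c b) = 132.76 mm.
β₁ = 0.85, so c = a/β₁ = 132.76/0.85 = 156.19 mm.
From the linear strain diagram with ε_cu = 0.003: ε_t = 0.003 (d − c)/c = 0.003 × (835 − 156.19)/156.19 = 0.0130.
Since ε_t ≥ 0.005, the section is tension-controlled.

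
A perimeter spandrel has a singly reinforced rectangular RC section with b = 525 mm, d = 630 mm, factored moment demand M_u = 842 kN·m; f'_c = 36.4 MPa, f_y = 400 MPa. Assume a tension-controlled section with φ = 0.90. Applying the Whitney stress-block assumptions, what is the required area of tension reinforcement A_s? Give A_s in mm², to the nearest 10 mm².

A_s ≈ 4030 mm²

M_n = M_u/φ = 842/0.90 = 935.556 kN·m.
With M_n = 0.85 f'_c a b (d − a/2), solve the quadratic for a:
a = d − √(d² − 2M_n/(0.85 f'_c b)) = 630 − √(630² − 2 × 935.556×10⁶/(0.85 × 36.4 × 525)) = 99.24 mm.
A_s = 0.85 f'_c a b / f_y = 0.85 × 36.4 × 99.24 × 525 / 400 = 4030.0 mm².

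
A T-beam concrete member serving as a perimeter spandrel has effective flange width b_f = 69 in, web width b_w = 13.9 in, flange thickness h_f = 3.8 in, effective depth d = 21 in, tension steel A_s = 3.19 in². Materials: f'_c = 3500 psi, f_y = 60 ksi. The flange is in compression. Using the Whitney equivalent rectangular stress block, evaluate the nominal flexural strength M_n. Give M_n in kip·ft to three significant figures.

M_n ≈ 328 kip·ft

Tension: T = A_s f_y = 3.19 × 60 = 191.4 kips.
Try a within the flange: a = T/(0.85 f'_c b_f) = 191.4/(0.85 × 3.5 × 69) = 0.932 in.
Since a = 0.932 ≤ h_f = 3.8 in, the stress block lies entirely in the flange; analyse as a rectangular beam of width b_f.
M_n = T(d − a/2) = 191.4 × (21 − 0.466) = 3930.2 kip·in.
M_n = 3930.2/12 = 327.52 kip·ft.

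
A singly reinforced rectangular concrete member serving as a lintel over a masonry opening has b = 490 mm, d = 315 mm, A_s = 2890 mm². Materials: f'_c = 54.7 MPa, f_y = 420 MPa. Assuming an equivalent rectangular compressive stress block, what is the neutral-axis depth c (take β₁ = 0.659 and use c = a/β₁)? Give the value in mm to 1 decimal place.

c ≈ 80.8 mm

T = A_s f_y = 2890 × 420 = 1213800 N = 1213.8 kN.
Setting C = 0.85 f'_c a b equal to T: a = 1213800/(0.85 × 54.7 × 490) = 53.278 mm.
With β₁ = 0.659, c = a/β₁ = 53.278/0.659 = 80.8 mm.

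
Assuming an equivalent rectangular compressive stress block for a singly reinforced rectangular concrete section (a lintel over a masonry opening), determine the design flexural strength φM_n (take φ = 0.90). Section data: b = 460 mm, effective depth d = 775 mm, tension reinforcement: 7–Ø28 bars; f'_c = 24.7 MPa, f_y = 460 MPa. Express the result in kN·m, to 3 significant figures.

A_s = 7 × 616 = 4312 mm².
T = A_s f_y = 4312 × 460 = 1983520 N = 1983.52 kN.
From C = T: a = T/(0.85 f'_c b) = 1983520/(0.85 × 24.7 × 460) = 205.38 mm.
M_n = T(d − a/2) = 1983.52 kN × (775 − 102.69) mm = 1333.54 kN·m.
φM_n = 0.90 × 1333.54 = 1200.19 kN·m.

φM_n ≈ 1200 kN·m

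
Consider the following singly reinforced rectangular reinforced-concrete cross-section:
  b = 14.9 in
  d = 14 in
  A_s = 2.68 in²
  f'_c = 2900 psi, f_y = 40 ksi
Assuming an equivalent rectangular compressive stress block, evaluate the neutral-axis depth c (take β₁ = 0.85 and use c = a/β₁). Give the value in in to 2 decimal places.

c ≈ 3.43 in

T = A_s f_y = 2.68 × 40 = 107.2 kips.
a = T/(0.85 f'_c b) = 107.2/(0.85 × 2.9 × 14.9) = 2.9187 in.
With β₁ = 0.85, c = a/β₁ = 2.9187/0.85 = 3.43 in.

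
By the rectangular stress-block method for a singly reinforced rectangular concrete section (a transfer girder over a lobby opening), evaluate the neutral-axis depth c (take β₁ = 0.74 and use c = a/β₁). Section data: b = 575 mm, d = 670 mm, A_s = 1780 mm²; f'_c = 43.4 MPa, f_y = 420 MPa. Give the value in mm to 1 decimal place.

T = A_s f_y = 1780 × 420 = 747600 N = 747.6 kN.
Setting C = 0.85 f'_c a b equal to T: a = 747600/(0.85 × 43.4 × 575) = 35.245 mm.
With β₁ = 0.74, c = a/β₁ = 35.245/0.74 = 47.6 mm.

c ≈ 47.6 mm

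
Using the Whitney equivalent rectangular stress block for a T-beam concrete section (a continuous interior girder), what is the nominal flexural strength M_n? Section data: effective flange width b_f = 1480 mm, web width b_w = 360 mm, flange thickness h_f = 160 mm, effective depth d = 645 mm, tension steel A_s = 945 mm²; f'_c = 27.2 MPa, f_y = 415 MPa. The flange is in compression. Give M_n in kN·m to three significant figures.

M_n ≈ 251 kN·m

Tension: T = A_s f_y = 945 × 415 = 392175 N.
Try a within the flange: a = T/(0.85 f'_c b_f) = 392175/(0.85 × 27.2 × 1480) = 11.46 mm.
Since a = 11.46 ≤ h_f = 160 mm, the stress block lies entirely in the flange; analyse as a rectangular beam of width b_f.
M_n = T(d − a/2) = 392175 × (645 − 5.73) = 250.71 × 10⁶ N·mm.
M_n = 250.71 kN·m.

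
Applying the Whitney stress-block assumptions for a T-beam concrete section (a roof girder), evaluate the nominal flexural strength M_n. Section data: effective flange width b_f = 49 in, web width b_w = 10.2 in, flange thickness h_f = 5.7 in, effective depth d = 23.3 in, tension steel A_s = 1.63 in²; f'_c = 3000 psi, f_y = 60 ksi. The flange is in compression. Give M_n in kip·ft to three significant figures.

M_n ≈ 187 kip·ft

Tension: T = A_s f_y = 1.63 × 60 = 97.8 kips.
Try a within the flange: a = T/(0.85 f'_c b_f) = 97.8/(0.85 × 3 × 49) = 0.783 in.
Since a = 0.783 ≤ h_f = 5.7 in, the stress block lies entirely in the flange; analyse as a rectangular beam of width b_f.
M_n = T(d − a/2) = 97.8 × (23.3 − 0.3915) = 2240.5 kip·in.
M_n = 2240.5/12 = 186.71 kip·ft.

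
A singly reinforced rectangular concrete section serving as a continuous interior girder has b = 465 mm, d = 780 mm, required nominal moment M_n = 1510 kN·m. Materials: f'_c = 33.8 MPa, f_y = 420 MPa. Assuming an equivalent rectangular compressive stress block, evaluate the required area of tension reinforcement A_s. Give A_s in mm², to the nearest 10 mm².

A_s ≈ 5140 mm²

With M_n = 0.85 f'_c a b (d − a/2), solve the quadratic for a:
a = d − √(d² − 2M_n/(0.85 f'_c b)) = 780 − √(780² − 2 × 1510×10⁶/(0.85 × 33.8 × 465)) = 161.66 mm.
A_s = 0.85 f'_c a b / f_y = 0.85 × 33.8 × 161.66 × 465 / 420 = 5142.1 mm².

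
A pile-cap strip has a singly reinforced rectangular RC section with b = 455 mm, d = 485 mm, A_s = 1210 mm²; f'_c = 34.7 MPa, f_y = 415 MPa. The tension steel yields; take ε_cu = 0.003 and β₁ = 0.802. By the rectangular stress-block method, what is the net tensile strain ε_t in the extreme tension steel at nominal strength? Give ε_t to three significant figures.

a = A_s f_y/(0.85 f'_c b) = 37.42 mm.
β₁ = 0.802, so c = a/β₁ = 37.42/0.802 = 46.66 mm.
From the linear strain diagram with ε_cu = 0.003: ε_t = 0.003 (d − c)/c = 0.003 × (485 − 46.66)/46.66 = 0.0282.
Since ε_t ≥ 0.005, the section is tension-controlled.

ε_t ≈ 0.0282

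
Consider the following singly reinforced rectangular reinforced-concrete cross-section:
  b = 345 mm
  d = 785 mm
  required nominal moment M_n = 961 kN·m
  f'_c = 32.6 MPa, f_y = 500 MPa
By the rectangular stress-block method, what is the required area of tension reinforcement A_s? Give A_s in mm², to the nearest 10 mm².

With M_n = 0.85 f'_c a b (d − a/2), solve the quadratic for a:
a = d − √(d² − 2M_n/(0.85 f'_c b)) = 785 − √(785² − 2 × 961×10⁶/(0.85 × 32.6 × 345)) = 140.66 mm.
A_s = 0.85 f'_c a b / f_y = 0.85 × 32.6 × 140.66 × 345 / 500 = 2689.4 mm².

A_s ≈ 2690 mm²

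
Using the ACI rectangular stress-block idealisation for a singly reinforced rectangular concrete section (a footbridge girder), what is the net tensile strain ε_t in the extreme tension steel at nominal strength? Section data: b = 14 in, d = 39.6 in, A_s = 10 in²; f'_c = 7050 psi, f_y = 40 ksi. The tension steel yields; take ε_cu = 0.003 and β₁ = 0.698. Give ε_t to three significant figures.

a = A_s f_y/(0.85 f'_c b) = 4.768 in.
β₁ = 0.698, so c = a/β₁ = 4.768/0.698 = 6.831 in.
From the linear strain diagram with ε_cu = 0.003: ε_t = 0.003 (d − c)/c = 0.003 × (39.6 − 6.831)/6.831 = 0.0144.
Since ε_t ≥ 0.005, the section is tension-controlled.

ε_t ≈ 0.0144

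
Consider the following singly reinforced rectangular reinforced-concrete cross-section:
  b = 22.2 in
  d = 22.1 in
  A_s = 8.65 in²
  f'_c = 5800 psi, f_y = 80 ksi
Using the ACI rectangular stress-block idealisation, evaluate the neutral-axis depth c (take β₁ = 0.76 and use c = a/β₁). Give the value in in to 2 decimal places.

c ≈ 8.32 in

T = A_s f_y = 8.65 × 80 = 692 kips.
a = T/(0.85 f'_c b) = 692/(0.85 × 5.8 × 22.2) = 6.3228 in.
With β₁ = 0.76, c = a/β₁ = 6.3228/0.76 = 8.32 in.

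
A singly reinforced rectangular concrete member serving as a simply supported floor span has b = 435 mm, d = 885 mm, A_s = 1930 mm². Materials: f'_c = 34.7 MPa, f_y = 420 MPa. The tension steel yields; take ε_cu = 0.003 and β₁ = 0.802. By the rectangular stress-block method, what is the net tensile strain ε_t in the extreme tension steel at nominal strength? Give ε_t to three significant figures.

a = A_s f_y/(0.85 f'_c b) = 63.18 mm.
β₁ = 0.802, so c = a/β₁ = 63.18/0.802 = 78.78 mm.
From the linear strain diagram with ε_cu = 0.003: ε_t = 0.003 (d − c)/c = 0.003 × (885 − 78.78)/78.78 = 0.0307.
Since ε_t ≥ 0.005, the section is tension-controlled.

ε_t ≈ 0.0307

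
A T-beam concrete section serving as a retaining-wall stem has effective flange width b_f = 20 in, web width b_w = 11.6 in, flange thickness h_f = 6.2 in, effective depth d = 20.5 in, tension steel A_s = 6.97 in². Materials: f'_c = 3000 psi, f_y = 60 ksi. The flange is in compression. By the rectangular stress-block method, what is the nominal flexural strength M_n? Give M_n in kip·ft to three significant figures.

M_n ≈ 565 kip·ft

Tension: T = A_s f_y = 6.97 × 60 = 418.2 kips.
Try a within the flange: a = T/(0.85 f'_c b_f) = 418.2/(0.85 × 3 × 20) = 8.200 in.
a = 8.200 > h_f = 6.2 in: the block extends into the web. Split into flange-overhang and web parts.
C_f = 0.85 f'_c (b_f − b_w) h_f = 0.85 × 3 × (20 − 11.6) × 6.2 = 132.8 kips.
Remaining web compression depth: a_w = (T − C_f)/(0.85 f'_c b_w) = (418.2 − 132.8)/(0.85 × 3 × 11.6) = 9.648 in.
M_n = C_f(d − h_f/2) + (T − C_f)(d − a_w/2) = 132.8 × (20.5 − 3.1) + 285.4 × (20.5 − 4.824) = 2310.7 + 4473.9 = 6784.6 kip·in.
M_n = 6784.6/12 = 565.38 kip·ft.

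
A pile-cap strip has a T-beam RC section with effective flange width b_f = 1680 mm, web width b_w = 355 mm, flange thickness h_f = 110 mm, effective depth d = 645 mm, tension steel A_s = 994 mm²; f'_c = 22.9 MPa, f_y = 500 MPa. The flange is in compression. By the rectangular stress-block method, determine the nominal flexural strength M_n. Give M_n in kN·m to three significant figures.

Tension: T = A_s f_y = 994 × 500 = 497000 N.
Try a within the flange: a = T/(0.85 f'_c b_f) = 497000/(0.85 × 22.9 × 1680) = 15.20 mm.
Since a = 15.20 ≤ h_f = 110 mm, the stress block lies entirely in the flange; analyse as a rectangular beam of width b_f.
M_n = T(d − a/2) = 497000 × (645 − 7.6) = 316.79 × 10⁶ N·mm.
M_n = 316.79 kN·m.

M_n ≈ 317 kN·m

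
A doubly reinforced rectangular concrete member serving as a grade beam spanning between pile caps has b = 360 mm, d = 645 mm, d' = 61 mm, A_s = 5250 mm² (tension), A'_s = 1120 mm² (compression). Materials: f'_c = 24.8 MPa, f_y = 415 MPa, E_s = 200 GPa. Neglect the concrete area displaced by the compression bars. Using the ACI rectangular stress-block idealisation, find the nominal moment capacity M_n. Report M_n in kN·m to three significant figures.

Assume both tension and compression steel yield.
Net tension couple steel: A_s − A'_s = 4130 mm².
a = (A_s − A'_s) f_y / (0.85 f'_c b) = 1713950/(0.85 × 24.8 × 360) = 225.85 mm.
c = a/β₁ = 225.85/0.85 = 265.71 mm; ε'_s = 0.003(c − d')/c = 0.0023 ≥ f_y/E_s = 0.0021, so compression steel does yield.
M_n = (A_s − A'_s) f_y (d − a/2) + A'_s f_y (d − d') = [1713950 × (645 − 112.925) + 464800 × (645 − 61)] × 10⁻⁶ = 911.95 + 271.44 = 1183.39 kN·m.

M_n ≈ 1180 kN·m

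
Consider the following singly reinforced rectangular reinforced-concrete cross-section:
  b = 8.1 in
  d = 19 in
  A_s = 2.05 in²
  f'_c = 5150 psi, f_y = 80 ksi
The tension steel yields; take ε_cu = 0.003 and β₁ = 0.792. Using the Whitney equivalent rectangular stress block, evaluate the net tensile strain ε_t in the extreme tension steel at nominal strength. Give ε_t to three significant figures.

ε_t ≈ 0.00676

a = A_s f_y/(0.85 f'_c b) = 4.625 in.
β₁ = 0.792, so c = a/β₁ = 4.625/0.792 = 5.840 in.
From the linear strain diagram with ε_cu = 0.003: ε_t = 0.003 (d − c)/c = 0.003 × (19 − 5.840)/5.840 = 0.00676.
Since ε_t ≥ 0.005, the section is tension-controlled.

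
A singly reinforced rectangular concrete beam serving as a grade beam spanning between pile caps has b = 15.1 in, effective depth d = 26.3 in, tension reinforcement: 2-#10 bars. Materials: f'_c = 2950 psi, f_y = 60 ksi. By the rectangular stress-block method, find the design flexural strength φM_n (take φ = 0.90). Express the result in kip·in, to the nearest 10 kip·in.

A_s = 2 × 1.27 = 2.54 in².
T = A_s f_y = 2.54 × 60 = 152.4 kips.
a = T/(0.85 f'_c b) = 152.4/(0.85 × 2.95 × 15.1) = 4.025 in.
M_n = T(d − a/2) = 152.4 × (26.3 − 2.0125) = 3701.4 kip·in.
φM_n = 0.90 × 3701.4 = 3331.3 kip·in.

φM_n ≈ 3330 kip·in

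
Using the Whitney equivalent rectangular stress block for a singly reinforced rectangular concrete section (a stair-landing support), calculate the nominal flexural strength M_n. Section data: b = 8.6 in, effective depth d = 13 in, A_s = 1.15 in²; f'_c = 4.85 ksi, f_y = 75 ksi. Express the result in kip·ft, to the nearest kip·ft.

T = A_s f_y = 1.15 × 75 = 86.25 kips.
a = T/(0.85 f'_c b) = 86.25/(0.85 × 4.85 × 8.6) = 2.433 in.
M_n = T(d − a/2) = 86.25 × (13 − 1.2165) = 1016.3 kip·in = 1016.3/12 = 84.69 kip·ft.

M_n ≈ 85 kip·ft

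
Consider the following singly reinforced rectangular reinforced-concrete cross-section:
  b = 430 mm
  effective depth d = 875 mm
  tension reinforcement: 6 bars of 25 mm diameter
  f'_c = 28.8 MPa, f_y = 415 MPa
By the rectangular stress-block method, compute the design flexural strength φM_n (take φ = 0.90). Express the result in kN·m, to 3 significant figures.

φM_n ≈ 899 kN·m

A_s = 6 × 491 = 2946 mm².
T = A_s f_y = 2946 × 415 = 1222590 N = 1222.59 kN.
From C = T: a = T/(0.85 f'_c b) = 1222590/(0.85 × 28.8 × 430) = 116.15 mm.
M_n = T(d − a/2) = 1222.59 kN × (875 − 58.075) mm = 998.76 kN·m.
φM_n = 0.90 × 998.76 = 898.88 kN·m.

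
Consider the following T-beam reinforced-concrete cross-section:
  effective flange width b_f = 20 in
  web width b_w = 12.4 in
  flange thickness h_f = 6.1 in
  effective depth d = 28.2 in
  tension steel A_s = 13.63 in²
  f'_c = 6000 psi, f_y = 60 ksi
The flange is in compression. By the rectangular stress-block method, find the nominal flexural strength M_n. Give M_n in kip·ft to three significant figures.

M_n ≈ 1640 kip·ft

Tension: T = A_s f_y = 13.63 × 60 = 817.8 kips.
Try a within the flange: a = T/(0.85 f'_c b_f) = 817.8/(0.85 × 6 × 20) = 8.018 in.
a = 8.018 > h_f = 6.1 in: the block extends into the web. Split into flange-overhang and web parts.
C_f = 0.85 f'_c (b_f − b_w) h_f = 0.85 × 6 × (20 − 12.4) × 6.1 = 236.4 kips.
Remaining web compression depth: a_w = (T − C_f)/(0.85 f'_c b_w) = (817.8 − 236.4)/(0.85 × 6 × 12.4) = 9.194 in.
M_n = C_f(d − h_f/2) + (T − C_f)(d − a_w/2) = 236.4 × (28.2 − 3.05) + 581.4 × (28.2 − 4.597) = 5945.5 + 13722.8 = 19668.3 kip·in.
M_n = 19668.3/12 = 1639.03 kip·ft.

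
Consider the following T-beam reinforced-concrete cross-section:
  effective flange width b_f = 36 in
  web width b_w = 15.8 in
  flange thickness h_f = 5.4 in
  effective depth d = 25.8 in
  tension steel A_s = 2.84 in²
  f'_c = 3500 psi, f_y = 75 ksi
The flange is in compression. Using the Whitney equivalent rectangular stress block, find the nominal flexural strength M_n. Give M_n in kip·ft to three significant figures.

M_n ≈ 440 kip·ft

Tension: T = A_s f_y = 2.84 × 75 = 213 kips.
Try a within the flange: a = T/(0.85 f'_c b_f) = 213/(0.85 × 3.5 × 36) = 1.989 in.
Since a = 1.989 ≤ h_f = 5.4 in, the stress block lies entirely in the flange; analyse as a rectangular beam of width b_f.
M_n = T(d − a/2) = 213 × (25.8 − 0.9945) = 5283.6 kip·in.
M_n = 5283.6/12 = 440.30 kip·ft.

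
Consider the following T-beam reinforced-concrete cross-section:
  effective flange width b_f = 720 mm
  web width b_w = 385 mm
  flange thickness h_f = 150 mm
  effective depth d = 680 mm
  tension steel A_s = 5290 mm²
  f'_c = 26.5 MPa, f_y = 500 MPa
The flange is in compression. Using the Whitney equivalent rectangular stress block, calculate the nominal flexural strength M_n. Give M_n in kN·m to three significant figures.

M_n ≈ 1580 kN·m

Tension: T = A_s f_y = 5290 × 500 = 2645000 N.
Try a within the flange: a = T/(0.85 f'_c b_f) = 2645000/(0.85 × 26.5 × 720) = 163.09 mm.
a = 163.09 > h_f = 150 mm: the block extends into the web. Split into flange-overhang and web parts.
C_f = 0.85 f'_c (b_f − b_w) h_f = 0.85 × 26.5 × (720 − 385) × 150 = 1131881 N.
Remaining web compression depth: a_w = (T − C_f)/(0.85 f'_c b_w) = (2645000 − 1131881)/(0.85 × 26.5 × 385) = 174.48 mm.
M_n = C_f(d − h_f/2) + (T − C_f)(d − a_w/2) = 1131881 × (680 − 75) + 1513119 × (680 − 87.24) = 684.79 + 896.92 = 1581.71 × 10⁶ N·mm.
M_n = 1581.71 kN·m.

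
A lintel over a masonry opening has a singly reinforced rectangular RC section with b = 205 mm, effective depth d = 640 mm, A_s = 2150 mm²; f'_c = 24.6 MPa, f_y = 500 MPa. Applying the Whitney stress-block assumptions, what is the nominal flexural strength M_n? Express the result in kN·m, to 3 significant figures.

T = A_s f_y = 2150 × 500 = 1075000 N = 1075 kN.
From C = T: a = T/(0.85 f'_c b) = 1075000/(0.85 × 24.6 × 205) = 250.78 mm.
M_n = T(d − a/2) = 1075 kN × (640 − 125.39) mm = 553.21 kN·m.

M_n ≈ 553 kN·m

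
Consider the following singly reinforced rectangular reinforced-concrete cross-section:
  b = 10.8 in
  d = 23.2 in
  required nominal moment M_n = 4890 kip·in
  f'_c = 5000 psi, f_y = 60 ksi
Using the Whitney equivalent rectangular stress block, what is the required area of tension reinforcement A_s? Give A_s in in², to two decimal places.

From M_n = 0.85 f'_c a b (d − a/2):
a = d − √(d² − 2M_n/(0.85 f'_c b)) = 23.2 − √(23.2² − 2 × 4890/(0.85 × 5 × 10.8)) = 5.168 in.
A_s = 0.85 f'_c a b / f_y = 0.85 × 5 × 5.168 × 10.8 / 60 = 3.954 in².

A_s ≈ 3.95 in²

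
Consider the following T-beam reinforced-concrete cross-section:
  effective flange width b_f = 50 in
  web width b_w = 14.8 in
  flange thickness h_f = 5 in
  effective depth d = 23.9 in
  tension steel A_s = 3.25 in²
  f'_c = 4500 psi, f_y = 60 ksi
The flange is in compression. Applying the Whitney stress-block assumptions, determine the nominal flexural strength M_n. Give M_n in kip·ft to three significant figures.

Tension: T = A_s f_y = 3.25 × 60 = 195 kips.
Try a within the flange: a = T/(0.85 f'_c b_f) = 195/(0.85 × 4.5 × 50) = 1.020 in.
Since a = 1.020 ≤ h_f = 5 in, the stress block lies entirely in the flange; analyse as a rectangular beam of width b_f.
M_n = T(d − a/2) = 195 × (23.9 − 0.51) = 4561.1 kip·in.
M_n = 4561.1/12 = 380.09 kip·ft.

M_n ≈ 380 kip·ft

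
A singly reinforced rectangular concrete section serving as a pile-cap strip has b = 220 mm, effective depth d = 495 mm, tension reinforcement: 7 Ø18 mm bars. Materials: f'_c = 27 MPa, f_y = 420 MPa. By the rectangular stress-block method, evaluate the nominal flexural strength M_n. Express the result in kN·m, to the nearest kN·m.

M_n ≈ 314 kN·m

A_s = 7 × 254 = 1778 mm².
T = A_s f_y = 1778 × 420 = 746760 N = 746.76 kN.
From C = T: a = T/(0.85 f'_c b) = 746760/(0.85 × 27 × 220) = 147.90 mm.
M_n = T(d − a/2) = 746.76 kN × (495 − 73.95) mm = 314.42 kN·m.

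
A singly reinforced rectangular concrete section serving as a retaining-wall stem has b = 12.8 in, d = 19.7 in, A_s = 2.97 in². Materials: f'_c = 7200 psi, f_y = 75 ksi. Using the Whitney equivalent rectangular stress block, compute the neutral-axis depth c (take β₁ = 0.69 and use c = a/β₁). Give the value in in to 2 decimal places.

T = A_s f_y = 2.97 × 75 = 222.75 kips.
a = T/(0.85 f'_c b) = 222.75/(0.85 × 7.2 × 12.8) = 2.8435 in.
With β₁ = 0.69, c = a/β₁ = 2.8435/0.69 = 4.12 in.

c ≈ 4.12 in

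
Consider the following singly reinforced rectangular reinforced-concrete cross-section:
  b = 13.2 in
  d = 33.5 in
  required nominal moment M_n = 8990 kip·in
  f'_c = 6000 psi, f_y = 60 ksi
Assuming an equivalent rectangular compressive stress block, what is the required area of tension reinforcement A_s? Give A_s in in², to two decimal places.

From M_n = 0.85 f'_c a b (d − a/2):
a = d − √(d² − 2M_n/(0.85 f'_c b)) = 33.5 − √(33.5² − 2 × 8990/(0.85 × 6 × 13.2)) = 4.257 in.
A_s = 0.85 f'_c a b / f_y = 0.85 × 6 × 4.257 × 13.2 / 60 = 4.776 in².

A_s ≈ 4.78 in²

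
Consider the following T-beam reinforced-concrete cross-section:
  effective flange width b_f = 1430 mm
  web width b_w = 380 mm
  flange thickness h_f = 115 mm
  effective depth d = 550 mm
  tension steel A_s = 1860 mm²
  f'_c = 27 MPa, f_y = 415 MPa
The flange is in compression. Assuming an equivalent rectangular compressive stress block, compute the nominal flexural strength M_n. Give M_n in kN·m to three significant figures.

Tension: T = A_s f_y = 1860 × 415 = 771900 N.
Try a within the flange: a = T/(0.85 f'_c b_f) = 771900/(0.85 × 27 × 1430) = 23.52 mm.
Since a = 23.52 ≤ h_f = 115 mm, the stress block lies entirely in the flange; analyse as a rectangular beam of width b_f.
M_n = T(d − a/2) = 771900 × (550 − 11.76) = 415.47 × 10⁶ N·mm.
M_n = 415.47 kN·m.

M_n ≈ 415 kN·m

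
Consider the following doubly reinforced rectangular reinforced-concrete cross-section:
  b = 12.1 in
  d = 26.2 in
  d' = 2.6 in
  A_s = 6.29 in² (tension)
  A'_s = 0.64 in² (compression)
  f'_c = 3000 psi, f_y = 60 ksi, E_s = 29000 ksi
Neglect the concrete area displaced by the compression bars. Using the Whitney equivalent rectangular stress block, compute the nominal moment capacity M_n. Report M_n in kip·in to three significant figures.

Assume both steels yield.
a = (A_s − A'_s) f_y/(0.85 f'_c b) = (6.29 − 0.64) × 60/(0.85 × 3 × 12.1) = 10.987 in.
c = a/β₁ = 10.987/0.85 = 12.926 in; ε'_s = 0.003(c − d')/c = 0.0024 ≥ ε_y = 0.0021, so the compression steel yields.
M_n = (A_s − A'_s) f_y (d − a/2) + A'_s f_y (d − d') = 339 × (26.2 − 5.4935) + 38.4 × (26.2 − 2.6) = 7019.5 + 906.2 = 7925.7 kip·in.

M_n ≈ 7930 kip·in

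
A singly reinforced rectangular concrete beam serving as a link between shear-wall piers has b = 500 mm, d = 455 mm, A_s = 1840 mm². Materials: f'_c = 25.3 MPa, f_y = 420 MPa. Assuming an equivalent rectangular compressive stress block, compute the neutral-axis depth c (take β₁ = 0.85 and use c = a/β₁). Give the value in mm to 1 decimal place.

c ≈ 84.6 mm

T = A_s f_y = 1840 × 420 = 772800 N = 772.8 kN.
Setting C = 0.85 f'_c a b equal to T: a = 772800/(0.85 × 25.3 × 500) = 71.872 mm.
With β₁ = 0.85, c = a/β₁ = 71.872/0.85 = 84.6 mm.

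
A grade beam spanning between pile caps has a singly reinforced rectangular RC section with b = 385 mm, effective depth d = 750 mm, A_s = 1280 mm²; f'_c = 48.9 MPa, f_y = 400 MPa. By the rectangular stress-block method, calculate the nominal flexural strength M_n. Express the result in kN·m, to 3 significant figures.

T = A_s f_y = 1280 × 400 = 512000 N = 512 kN.
From C = T: a = T/(0.85 f'_c b) = 512000/(0.85 × 48.9 × 385) = 31.99 mm.
M_n = T(d − a/2) = 512 kN × (750 − 15.995) mm = 375.81 kN·m.

M_n ≈ 376 kN·m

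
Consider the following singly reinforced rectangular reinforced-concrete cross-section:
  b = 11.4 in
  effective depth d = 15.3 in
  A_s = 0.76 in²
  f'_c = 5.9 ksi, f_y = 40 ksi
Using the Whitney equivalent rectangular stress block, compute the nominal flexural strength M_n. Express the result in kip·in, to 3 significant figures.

M_n ≈ 457 kip·in

T = A_s f_y = 0.76 × 40 = 30.4 kips.
a = T/(0.85 f'_c b) = 30.4/(0.85 × 5.9 × 11.4) = 0.532 in.
M_n = T(d − a/2) = 30.4 × (15.3 − 0.266) = 457.0 kip·in.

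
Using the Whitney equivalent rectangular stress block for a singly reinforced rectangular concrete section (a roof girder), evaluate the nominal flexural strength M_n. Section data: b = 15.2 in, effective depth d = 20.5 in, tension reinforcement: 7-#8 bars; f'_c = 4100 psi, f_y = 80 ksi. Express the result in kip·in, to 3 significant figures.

A_s = 7 × 0.79 = 5.53 in².
T = A_s f_y = 5.53 × 80 = 442.4 kips.
a = T/(0.85 f'_c b) = 442.4/(0.85 × 4.1 × 15.2) = 8.352 in.
M_n = T(d − a/2) = 442.4 × (20.5 − 4.176) = 7221.7 kip·in.

M_n ≈ 7220 kip·in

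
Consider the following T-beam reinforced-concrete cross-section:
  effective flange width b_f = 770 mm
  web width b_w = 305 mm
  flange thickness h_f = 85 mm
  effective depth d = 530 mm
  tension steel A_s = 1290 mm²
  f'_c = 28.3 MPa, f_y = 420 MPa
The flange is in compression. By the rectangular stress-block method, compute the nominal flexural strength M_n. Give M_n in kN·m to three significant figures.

M_n ≈ 279 kN·m

Tension: T = A_s f_y = 1290 × 420 = 541800 N.
Try a within the flange: a = T/(0.85 f'_c b_f) = 541800/(0.85 × 28.3 × 770) = 29.25 mm.
Since a = 29.25 ≤ h_f = 85 mm, the stress block lies entirely in the flange; analyse as a rectangular beam of width b_f.
M_n = T(d − a/2) = 541800 × (530 − 14.625) = 279.23 × 10⁶ N·mm.
M_n = 279.23 kN·m.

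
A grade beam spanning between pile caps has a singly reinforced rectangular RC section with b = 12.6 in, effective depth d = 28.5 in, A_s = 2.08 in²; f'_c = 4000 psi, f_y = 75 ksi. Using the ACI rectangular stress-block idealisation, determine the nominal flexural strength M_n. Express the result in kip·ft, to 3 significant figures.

M_n ≈ 347 kip·ft

T = A_s f_y = 2.08 × 75 = 156 kips.
a = T/(0.85 f'_c b) = 156/(0.85 × 4 × 12.6) = 3.641 in.
M_n = T(d − a/2) = 156 × (28.5 − 1.8205) = 4162.0 kip·in = 4162.0/12 = 346.83 kip·ft.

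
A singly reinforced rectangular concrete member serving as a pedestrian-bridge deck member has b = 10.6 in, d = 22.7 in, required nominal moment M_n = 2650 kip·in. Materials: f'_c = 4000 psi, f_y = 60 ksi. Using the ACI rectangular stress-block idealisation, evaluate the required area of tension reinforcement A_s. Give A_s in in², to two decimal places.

A_s ≈ 2.11 in²

From M_n = 0.85 f'_c a b (d − a/2):
a = d − √(d² − 2M_n/(0.85 f'_c b)) = 22.7 − √(22.7² − 2 × 2650/(0.85 × 4 × 10.6)) = 3.511 in.
A_s = 0.85 f'_c a b / f_y = 0.85 × 4 × 3.511 × 10.6 / 60 = 2.109 in².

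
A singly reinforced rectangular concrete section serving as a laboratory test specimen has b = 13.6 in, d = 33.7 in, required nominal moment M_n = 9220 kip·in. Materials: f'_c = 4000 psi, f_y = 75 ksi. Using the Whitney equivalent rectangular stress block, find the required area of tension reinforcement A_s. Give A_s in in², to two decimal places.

From M_n = 0.85 f'_c a b (d − a/2):
a = d − √(d² − 2M_n/(0.85 f'_c b)) = 33.7 − √(33.7² − 2 × 9220/(0.85 × 4 × 13.6)) = 6.554 in.
A_s = 0.85 f'_c a b / f_y = 0.85 × 4 × 6.554 × 13.6 / 75 = 4.041 in².

A_s ≈ 4.04 in²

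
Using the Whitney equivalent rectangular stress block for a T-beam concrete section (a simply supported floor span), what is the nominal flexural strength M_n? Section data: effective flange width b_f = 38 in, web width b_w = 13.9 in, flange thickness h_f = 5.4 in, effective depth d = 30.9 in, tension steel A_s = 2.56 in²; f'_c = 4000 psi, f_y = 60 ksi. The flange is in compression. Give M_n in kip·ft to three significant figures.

M_n ≈ 388 kip·ft

Tension: T = A_s f_y = 2.56 × 60 = 153.6 kips.
Try a within the flange: a = T/(0.85 f'_c b_f) = 153.6/(0.85 × 4 × 38) = 1.189 in.
Since a = 1.189 ≤ h_f = 5.4 in, the stress block lies entirely in the flange; analyse as a rectangular beam of width b_f.
M_n = T(d − a/2) = 153.6 × (30.9 − 0.5945) = 4654.9 kip·in.
M_n = 4654.9/12 = 387.91 kip·ft.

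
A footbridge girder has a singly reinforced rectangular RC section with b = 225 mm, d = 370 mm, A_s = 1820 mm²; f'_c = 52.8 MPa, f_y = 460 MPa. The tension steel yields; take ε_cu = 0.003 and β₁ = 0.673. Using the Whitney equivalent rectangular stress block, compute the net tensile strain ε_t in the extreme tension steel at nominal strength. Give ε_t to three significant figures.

ε_t ≈ 0.00601

a = A_s f_y/(0.85 f'_c b) = 82.91 mm.
β₁ = 0.673, so c = a/β₁ = 82.91/0.673 = 123.19 mm.
From the linear strain diagram with ε_cu = 0.003: ε_t = 0.003 (d − c)/c = 0.003 × (370 − 123.19)/123.19 = 0.00601.
Since ε_t ≥ 0.005, the section is tension-controlled.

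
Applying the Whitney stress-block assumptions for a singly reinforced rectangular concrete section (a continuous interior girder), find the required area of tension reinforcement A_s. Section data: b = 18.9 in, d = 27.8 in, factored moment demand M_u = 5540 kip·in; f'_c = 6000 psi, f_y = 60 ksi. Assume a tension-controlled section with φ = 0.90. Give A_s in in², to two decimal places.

M_n = M_u/φ = 5540/0.90 = 6155.56 kip·in.
From M_n = 0.85 f'_c a b (d − a/2):
a = d − √(d² − 2M_n/(0.85 f'_c b)) = 27.8 − √(27.8² − 2 × 6155.56/(0.85 × 6 × 18.9)) = 2.401 in.
A_s = 0.85 f'_c a b / f_y = 0.85 × 6 × 2.401 × 18.9 / 60 = 3.857 in².

A_s ≈ 3.86 in²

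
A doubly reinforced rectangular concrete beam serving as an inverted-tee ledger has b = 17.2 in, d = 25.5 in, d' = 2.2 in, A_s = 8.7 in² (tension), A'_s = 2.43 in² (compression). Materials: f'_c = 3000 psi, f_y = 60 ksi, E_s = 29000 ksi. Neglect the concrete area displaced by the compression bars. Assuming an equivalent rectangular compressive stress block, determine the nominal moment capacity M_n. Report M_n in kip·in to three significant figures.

M_n ≈ 11400 kip·in

Assume both steels yield.
a = (A_s − A'_s) f_y/(0.85 f'_c b) = (8.7 − 2.43) × 60/(0.85 × 3 × 17.2) = 8.577 in.
c = a/β₁ = 8.577/0.85 = 10.091 in; ε'_s = 0.003(c − d')/c = 0.0023 ≥ ε_y = 0.0021, so the compression steel yields.
M_n = (A_s − A'_s) f_y (d − a/2) + A'_s f_y (d − d') = 376.2 × (25.5 − 4.2885) + 145.8 × (25.5 − 2.2) = 7979.8 + 3397.1 = 11376.9 kip·in.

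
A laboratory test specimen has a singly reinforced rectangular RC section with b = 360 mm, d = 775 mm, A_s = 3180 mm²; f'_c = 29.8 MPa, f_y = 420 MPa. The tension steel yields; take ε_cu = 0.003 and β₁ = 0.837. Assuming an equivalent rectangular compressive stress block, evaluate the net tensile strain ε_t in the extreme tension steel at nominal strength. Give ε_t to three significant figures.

a = A_s f_y/(0.85 f'_c b) = 146.47 mm.
β₁ = 0.837, so c = a/β₁ = 146.47/0.837 = 174.99 mm.
From the linear strain diagram with ε_cu = 0.003: ε_t = 0.003 (d − c)/c = 0.003 × (775 − 174.99)/174.99 = 0.0103.
Since ε_t ≥ 0.005, the section is tension-controlled.

ε_t ≈ 0.0103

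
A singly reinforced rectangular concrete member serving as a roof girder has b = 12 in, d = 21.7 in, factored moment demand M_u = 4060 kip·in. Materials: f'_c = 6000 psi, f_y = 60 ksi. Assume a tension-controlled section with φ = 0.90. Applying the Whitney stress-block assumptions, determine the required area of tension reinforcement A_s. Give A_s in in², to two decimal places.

A_s ≈ 3.79 in²

M_n = M_u/φ = 4060/0.90 = 4511.11 kip·in.
From M_n = 0.85 f'_c a b (d − a/2):
a = d − √(d² − 2M_n/(0.85 f'_c b)) = 21.7 − √(21.7² − 2 × 4511.11/(0.85 × 6 × 12)) = 3.715 in.
A_s = 0.85 f'_c a b / f_y = 0.85 × 6 × 3.715 × 12 / 60 = 3.789 in².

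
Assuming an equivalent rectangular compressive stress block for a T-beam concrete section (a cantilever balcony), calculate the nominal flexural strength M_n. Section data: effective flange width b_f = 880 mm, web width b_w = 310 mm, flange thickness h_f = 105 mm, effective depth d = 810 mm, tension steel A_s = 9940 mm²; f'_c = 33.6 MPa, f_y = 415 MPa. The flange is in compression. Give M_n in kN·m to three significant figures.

Tension: T = A_s f_y = 9940 × 415 = 4125100 N.
Try a within the flange: a = T/(0.85 f'_c b_f) = 4125100/(0.85 × 33.6 × 880) = 164.13 mm.
a = 164.13 > h_f = 105 mm: the block extends into the web. Split into flange-overhang and web parts.
C_f = 0.85 f'_c (b_f − b_w) h_f = 0.85 × 33.6 × (880 − 310) × 105 = 1709316 N.
Remaining web compression depth: a_w = (T − C_f)/(0.85 f'_c b_w) = (4125100 − 1709316)/(0.85 × 33.6 × 310) = 272.86 mm.
M_n = C_f(d − h_f/2) + (T − C_f)(d − a_w/2) = 1709316 × (810 − 52.5) + 2415784 × (810 − 136.43) = 1294.81 + 1627.20 = 2922.01 × 10⁶ N·mm.
M_n = 2922.01 kN·m.

M_n ≈ 2920 kN·m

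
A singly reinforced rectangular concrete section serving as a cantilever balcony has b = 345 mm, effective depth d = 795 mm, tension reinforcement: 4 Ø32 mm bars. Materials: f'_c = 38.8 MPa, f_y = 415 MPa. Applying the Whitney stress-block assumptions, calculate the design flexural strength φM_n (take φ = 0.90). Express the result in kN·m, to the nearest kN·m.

φM_n ≈ 884 kN·m

A_s = 4 × 804 = 3216 mm².
T = A_s f_y = 3216 × 415 = 1334640 N = 1334.64 kN.
From C = T: a = T/(0.85 f'_c b) = 1334640/(0.85 × 38.8 × 345) = 117.30 mm.
M_n = T(d − a/2) = 1334.64 kN × (795 − 58.65) mm = 982.76 kN·m.
φM_n = 0.90 × 982.76 = 884.48 kN·m.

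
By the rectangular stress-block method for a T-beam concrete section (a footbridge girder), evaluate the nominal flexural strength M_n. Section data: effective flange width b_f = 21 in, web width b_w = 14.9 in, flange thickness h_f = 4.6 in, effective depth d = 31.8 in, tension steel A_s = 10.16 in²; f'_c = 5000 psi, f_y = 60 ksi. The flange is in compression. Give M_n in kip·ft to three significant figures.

Tension: T = A_s f_y = 10.16 × 60 = 609.6 kips.
Try a within the flange: a = T/(0.85 f'_c b_f) = 609.6/(0.85 × 5 × 21) = 6.830 in.
a = 6.830 > h_f = 4.6 in: the block extends into the web. Split into flange-overhang and web parts.
C_f = 0.85 f'_c (b_f − b_w) h_f = 0.85 × 5 × (21 − 14.9) × 4.6 = 119.3 kips.
Remaining web compression depth: a_w = (T − C_f)/(0.85 f'_c b_w) = (609.6 − 119.3)/(0.85 × 5 × 14.9) = 7.743 in.
M_n = C_f(d − h_f/2) + (T − C_f)(d − a_w/2) = 119.3 × (31.8 − 2.3) + 490.3 × (31.8 − 3.8715) = 3519.4 + 13693.3 = 17212.7 kip·in.
M_n = 17212.7/12 = 1434.39 kip·ft.

M_n ≈ 1430 kip·ft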